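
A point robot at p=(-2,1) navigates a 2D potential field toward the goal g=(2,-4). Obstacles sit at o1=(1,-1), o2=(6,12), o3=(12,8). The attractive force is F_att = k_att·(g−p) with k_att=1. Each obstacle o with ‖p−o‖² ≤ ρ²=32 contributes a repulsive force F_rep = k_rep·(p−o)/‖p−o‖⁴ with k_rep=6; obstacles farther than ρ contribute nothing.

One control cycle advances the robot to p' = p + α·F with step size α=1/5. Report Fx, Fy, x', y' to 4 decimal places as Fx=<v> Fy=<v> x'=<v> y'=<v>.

Fx=3.8935 Fy=-4.9290 x'=-1.2213 y'=0.0142

F_att = 1·(g−p) = 1·(4,-5) = (4.0000,-5.0000)
o1: d²=13 ≤ ρ²=32; F_rep = 6·(-3,2)/13² = (-0.1065,0.0710)
o2: d²=185 > ρ²=32 → inactive
o3: d²=245 > ρ²=32 → inactive
F = F_att + ΣF_rep = (3.8935,-4.9290)
p' = p + 1/5·F = (-1.2213,0.0142)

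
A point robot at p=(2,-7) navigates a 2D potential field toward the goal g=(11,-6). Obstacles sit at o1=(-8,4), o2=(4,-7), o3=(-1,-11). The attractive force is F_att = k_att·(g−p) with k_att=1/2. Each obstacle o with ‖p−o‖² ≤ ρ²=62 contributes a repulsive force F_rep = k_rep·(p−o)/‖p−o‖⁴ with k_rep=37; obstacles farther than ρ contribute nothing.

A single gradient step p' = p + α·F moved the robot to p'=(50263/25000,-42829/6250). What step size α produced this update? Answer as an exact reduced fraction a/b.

F_att = 1/2·(g−p) = 1/2·(9,1) = (4.5000,0.5000)
o1: d²=221 > ρ²=62 → inactive
o2: d²=4 ≤ ρ²=62; F_rep = 37·(-2,0)/4² = (-4.6250,0.0000)
o3: d²=25 ≤ ρ²=62; F_rep = 37·(3,4)/25² = (0.1776,0.2368)
F = F_att + ΣF_rep = (0.0526,0.7368)
Δp = p'−p = (0.0105,0.1474); α = Δx/Fx = (263/25000) / (263/5000) = 1/5
check: Δy/Fy = (921/6250) / (921/1250) = 1/5 ✓

α = 1/5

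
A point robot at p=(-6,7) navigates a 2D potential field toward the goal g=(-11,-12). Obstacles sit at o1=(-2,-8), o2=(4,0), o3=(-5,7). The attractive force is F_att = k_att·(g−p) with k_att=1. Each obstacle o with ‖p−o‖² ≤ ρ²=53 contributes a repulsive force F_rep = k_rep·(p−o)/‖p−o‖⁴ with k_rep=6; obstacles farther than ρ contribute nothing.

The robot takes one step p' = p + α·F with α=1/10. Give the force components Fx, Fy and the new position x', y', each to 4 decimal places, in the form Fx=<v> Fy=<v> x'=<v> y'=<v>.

Fx=-11.0000 Fy=-19.0000 x'=-7.1000 y'=5.1000

F_att = 1·(g−p) = 1·(-5,-19) = (-5.0000,-19.0000)
o1: d²=241 > ρ²=53 → inactive
o2: d²=149 > ρ²=53 → inactive
o3: d²=1 ≤ ρ²=53; F_rep = 6·(-1,0)/1² = (-6.0000,0.0000)
F = F_att + ΣF_rep = (-11.0000,-19.0000)
p' = p + 1/10·F = (-7.1000,5.1000)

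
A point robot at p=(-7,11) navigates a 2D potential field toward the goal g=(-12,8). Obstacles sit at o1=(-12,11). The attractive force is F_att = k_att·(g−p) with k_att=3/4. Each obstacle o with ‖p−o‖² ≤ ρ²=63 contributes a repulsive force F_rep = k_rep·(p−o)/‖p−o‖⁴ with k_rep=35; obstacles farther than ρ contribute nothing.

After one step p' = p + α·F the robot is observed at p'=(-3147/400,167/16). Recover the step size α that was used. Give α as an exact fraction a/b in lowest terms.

F_att = 3/4·(g−p) = 3/4·(-5,-3) = (-3.7500,-2.2500)
o1: d²=25 ≤ ρ²=63; F_rep = 35·(5,0)/25² = (0.2800,0.0000)
F = F_att + ΣF_rep = (-3.4700,-2.2500)
Δp = p'−p = (-0.8675,-0.5625); α = Δx/Fx = (-347/400) / (-347/100) = 1/4
check: Δy/Fy = (-9/16) / (-9/4) = 1/4 ✓

α = 1/4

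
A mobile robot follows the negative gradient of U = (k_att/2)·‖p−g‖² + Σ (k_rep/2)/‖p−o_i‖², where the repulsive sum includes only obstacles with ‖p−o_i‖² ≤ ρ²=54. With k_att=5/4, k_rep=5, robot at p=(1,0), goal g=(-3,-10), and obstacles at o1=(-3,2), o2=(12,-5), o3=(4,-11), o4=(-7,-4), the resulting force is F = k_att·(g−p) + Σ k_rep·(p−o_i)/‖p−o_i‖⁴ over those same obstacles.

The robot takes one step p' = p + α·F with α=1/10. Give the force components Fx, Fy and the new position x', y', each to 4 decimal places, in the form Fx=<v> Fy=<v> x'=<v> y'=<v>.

Fx=-4.9500 Fy=-12.5250 x'=0.5050 y'=-1.2525

F_att = 5/4·(g−p) = 5/4·(-4,-10) = (-5.0000,-12.5000)
o1: d²=20 ≤ ρ²=54; F_rep = 5·(4,-2)/20² = (0.0500,-0.0250)
o2: d²=146 > ρ²=54 → inactive
o3: d²=130 > ρ²=54 → inactive
o4: d²=80 > ρ²=54 → inactive
F = F_att + ΣF_rep = (-4.9500,-12.5250)
p' = p + 1/10·F = (0.5050,-1.2525)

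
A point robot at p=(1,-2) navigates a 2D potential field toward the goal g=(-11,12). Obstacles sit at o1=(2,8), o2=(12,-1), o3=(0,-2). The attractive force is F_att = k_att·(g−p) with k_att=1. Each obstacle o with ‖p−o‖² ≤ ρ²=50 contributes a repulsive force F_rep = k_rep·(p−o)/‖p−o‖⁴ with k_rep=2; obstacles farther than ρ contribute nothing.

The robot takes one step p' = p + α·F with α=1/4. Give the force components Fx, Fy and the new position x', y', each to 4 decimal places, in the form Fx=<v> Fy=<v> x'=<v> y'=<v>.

Fx=-10.0000 Fy=14.0000 x'=-1.5000 y'=1.5000

F_att = 1·(g−p) = 1·(-12,14) = (-12.0000,14.0000)
o1: d²=101 > ρ²=50 → inactive
o2: d²=122 > ρ²=50 → inactive
o3: d²=1 ≤ ρ²=50; F_rep = 2·(1,0)/1² = (2.0000,0.0000)
F = F_att + ΣF_rep = (-10.0000,14.0000)
p' = p + 1/4·F = (-1.5000,1.5000)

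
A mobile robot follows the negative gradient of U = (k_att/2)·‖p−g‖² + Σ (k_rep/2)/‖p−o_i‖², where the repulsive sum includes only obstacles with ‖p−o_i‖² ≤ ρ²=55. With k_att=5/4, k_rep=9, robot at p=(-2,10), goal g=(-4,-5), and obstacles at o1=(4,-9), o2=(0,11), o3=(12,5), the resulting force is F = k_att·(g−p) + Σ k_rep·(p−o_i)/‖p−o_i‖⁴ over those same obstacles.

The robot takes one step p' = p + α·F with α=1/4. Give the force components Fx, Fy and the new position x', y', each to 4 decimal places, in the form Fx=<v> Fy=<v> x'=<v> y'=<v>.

Fx=-3.2200 Fy=-19.1100 x'=-2.8050 y'=5.2225

F_att = 5/4·(g−p) = 5/4·(-2,-15) = (-2.5000,-18.7500)
o1: d²=397 > ρ²=55 → inactive
o2: d²=5 ≤ ρ²=55; F_rep = 9·(-2,-1)/5² = (-0.7200,-0.3600)
o3: d²=221 > ρ²=55 → inactive
F = F_att + ΣF_rep = (-3.2200,-19.1100)
p' = p + 1/4·F = (-2.8050,5.2225)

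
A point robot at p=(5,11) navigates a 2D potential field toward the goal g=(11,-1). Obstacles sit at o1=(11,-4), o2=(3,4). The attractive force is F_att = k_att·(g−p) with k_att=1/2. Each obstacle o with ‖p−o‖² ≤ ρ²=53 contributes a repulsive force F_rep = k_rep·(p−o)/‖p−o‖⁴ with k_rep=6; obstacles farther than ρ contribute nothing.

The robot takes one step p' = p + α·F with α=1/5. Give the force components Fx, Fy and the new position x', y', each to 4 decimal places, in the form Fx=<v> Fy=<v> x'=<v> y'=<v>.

Fx=3.0043 Fy=-5.9850 x'=5.6009 y'=9.8030

F_att = 1/2·(g−p) = 1/2·(6,-12) = (3.0000,-6.0000)
o1: d²=261 > ρ²=53 → inactive
o2: d²=53 ≤ ρ²=53; F_rep = 6·(2,7)/53² = (0.0043,0.0150)
F = F_att + ΣF_rep = (3.0043,-5.9850)
p' = p + 1/5·F = (5.6009,9.8030)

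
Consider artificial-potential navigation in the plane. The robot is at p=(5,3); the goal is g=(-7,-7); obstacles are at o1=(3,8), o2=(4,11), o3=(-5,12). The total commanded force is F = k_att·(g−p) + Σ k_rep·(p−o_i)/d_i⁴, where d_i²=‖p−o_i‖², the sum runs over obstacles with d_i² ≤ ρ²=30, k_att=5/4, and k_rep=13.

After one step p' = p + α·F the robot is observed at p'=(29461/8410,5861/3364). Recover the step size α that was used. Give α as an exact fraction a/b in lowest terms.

α = 1/10

F_att = 5/4·(g−p) = 5/4·(-12,-10) = (-15.0000,-12.5000)
o1: d²=29 ≤ ρ²=30; F_rep = 13·(2,-5)/29² = (0.0309,-0.0773)
o2: d²=65 > ρ²=30 → inactive
o3: d²=181 > ρ²=30 → inactive
F = F_att + ΣF_rep = (-14.9691,-12.5773)
Δp = p'−p = (-1.4969,-1.2577); α = Δx/Fx = (-12589/8410) / (-12589/841) = 1/10
check: Δy/Fy = (-4231/3364) / (-21155/1682) = 1/10 ✓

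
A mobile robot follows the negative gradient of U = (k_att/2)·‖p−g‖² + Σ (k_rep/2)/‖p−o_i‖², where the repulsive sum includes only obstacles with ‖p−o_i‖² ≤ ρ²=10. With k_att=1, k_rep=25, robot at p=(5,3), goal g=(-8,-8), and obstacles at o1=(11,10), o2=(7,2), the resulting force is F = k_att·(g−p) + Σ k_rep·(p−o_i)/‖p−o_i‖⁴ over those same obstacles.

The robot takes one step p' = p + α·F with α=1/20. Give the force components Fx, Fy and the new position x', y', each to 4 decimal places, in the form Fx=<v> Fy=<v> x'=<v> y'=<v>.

Fx=-15.0000 Fy=-10.0000 x'=4.2500 y'=2.5000

F_att = 1·(g−p) = 1·(-13,-11) = (-13.0000,-11.0000)
o1: d²=85 > ρ²=10 → inactive
o2: d²=5 ≤ ρ²=10; F_rep = 25·(-2,1)/5² = (-2.0000,1.0000)
F = F_att + ΣF_rep = (-15.0000,-10.0000)
p' = p + 1/20·F = (4.2500,2.5000)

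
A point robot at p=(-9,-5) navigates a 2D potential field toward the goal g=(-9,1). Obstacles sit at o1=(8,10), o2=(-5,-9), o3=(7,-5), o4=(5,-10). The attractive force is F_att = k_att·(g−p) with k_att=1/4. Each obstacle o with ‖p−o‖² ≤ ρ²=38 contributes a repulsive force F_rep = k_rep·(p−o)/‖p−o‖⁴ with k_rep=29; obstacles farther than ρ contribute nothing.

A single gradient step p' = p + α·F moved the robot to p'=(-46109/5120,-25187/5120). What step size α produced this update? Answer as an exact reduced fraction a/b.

α = 1/20

F_att = 1/4·(g−p) = 1/4·(0,6) = (0.0000,1.5000)
o1: d²=514 > ρ²=38 → inactive
o2: d²=32 ≤ ρ²=38; F_rep = 29·(-4,4)/32² = (-0.1133,0.1133)
o3: d²=256 > ρ²=38 → inactive
o4: d²=221 > ρ²=38 → inactive
F = F_att + ΣF_rep = (-0.1133,1.6133)
Δp = p'−p = (-0.0057,0.0807); α = Δx/Fx = (-29/5120) / (-29/256) = 1/20
check: Δy/Fy = (413/5120) / (413/256) = 1/20 ✓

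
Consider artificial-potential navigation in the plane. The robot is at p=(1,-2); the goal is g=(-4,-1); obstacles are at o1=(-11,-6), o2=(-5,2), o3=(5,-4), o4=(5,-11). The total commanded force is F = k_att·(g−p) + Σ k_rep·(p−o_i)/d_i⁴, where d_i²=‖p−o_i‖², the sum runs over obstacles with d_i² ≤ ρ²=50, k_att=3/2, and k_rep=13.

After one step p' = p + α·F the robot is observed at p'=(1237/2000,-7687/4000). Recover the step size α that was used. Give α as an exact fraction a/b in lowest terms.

α = 1/20

F_att = 3/2·(g−p) = 3/2·(-5,1) = (-7.5000,1.5000)
o1: d²=160 > ρ²=50 → inactive
o2: d²=52 > ρ²=50 → inactive
o3: d²=20 ≤ ρ²=50; F_rep = 13·(-4,2)/20² = (-0.1300,0.0650)
o4: d²=97 > ρ²=50 → inactive
F = F_att + ΣF_rep = (-7.6300,1.5650)
Δp = p'−p = (-0.3815,0.0783); α = Δx/Fx = (-763/2000) / (-763/100) = 1/20
check: Δy/Fy = (313/4000) / (313/200) = 1/20 ✓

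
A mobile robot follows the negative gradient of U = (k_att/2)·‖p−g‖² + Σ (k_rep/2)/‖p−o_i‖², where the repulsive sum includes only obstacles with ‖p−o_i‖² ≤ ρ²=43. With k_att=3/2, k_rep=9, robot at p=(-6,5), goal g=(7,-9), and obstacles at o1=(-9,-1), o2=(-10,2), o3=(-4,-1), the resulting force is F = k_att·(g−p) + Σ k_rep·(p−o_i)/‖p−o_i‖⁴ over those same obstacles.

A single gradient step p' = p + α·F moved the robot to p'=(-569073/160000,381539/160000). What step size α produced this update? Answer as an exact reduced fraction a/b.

F_att = 3/2·(g−p) = 3/2·(13,-14) = (19.5000,-21.0000)
o1: d²=45 > ρ²=43 → inactive
o2: d²=25 ≤ ρ²=43; F_rep = 9·(4,3)/25² = (0.0576,0.0432)
o3: d²=40 ≤ ρ²=43; F_rep = 9·(-2,6)/40² = (-0.0112,0.0338)
F = F_att + ΣF_rep = (19.5464,-20.9230)
Δp = p'−p = (2.4433,-2.6154); α = Δx/Fx = (390927/160000) / (390927/20000) = 1/8
check: Δy/Fy = (-418461/160000) / (-418461/20000) = 1/8 ✓

α = 1/8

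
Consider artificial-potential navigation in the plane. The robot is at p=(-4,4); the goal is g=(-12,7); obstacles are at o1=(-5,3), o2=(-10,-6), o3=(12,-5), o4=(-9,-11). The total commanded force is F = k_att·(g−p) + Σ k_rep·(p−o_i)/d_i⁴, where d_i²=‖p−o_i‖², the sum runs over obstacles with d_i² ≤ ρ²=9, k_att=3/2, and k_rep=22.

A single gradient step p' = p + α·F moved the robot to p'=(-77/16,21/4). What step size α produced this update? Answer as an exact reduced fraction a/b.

α = 1/8

F_att = 3/2·(g−p) = 3/2·(-8,3) = (-12.0000,4.5000)
o1: d²=2 ≤ ρ²=9; F_rep = 22·(1,1)/2² = (5.5000,5.5000)
o2: d²=136 > ρ²=9 → inactive
o3: d²=337 > ρ²=9 → inactive
o4: d²=250 > ρ²=9 → inactive
F = F_att + ΣF_rep = (-6.5000,10.0000)
Δp = p'−p = (-0.8125,1.2500); α = Δx/Fx = (-13/16) / (-13/2) = 1/8
check: Δy/Fy = (5/4) / (10) = 1/8 ✓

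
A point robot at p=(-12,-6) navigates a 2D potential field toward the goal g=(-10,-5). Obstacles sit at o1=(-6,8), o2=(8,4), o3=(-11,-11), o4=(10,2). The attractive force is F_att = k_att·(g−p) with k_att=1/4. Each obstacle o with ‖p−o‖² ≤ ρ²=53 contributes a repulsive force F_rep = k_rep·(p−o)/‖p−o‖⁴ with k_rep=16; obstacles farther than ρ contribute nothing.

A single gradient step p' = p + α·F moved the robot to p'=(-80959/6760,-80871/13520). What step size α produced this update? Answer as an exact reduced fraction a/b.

F_att = 1/4·(g−p) = 1/4·(2,1) = (0.5000,0.2500)
o1: d²=232 > ρ²=53 → inactive
o2: d²=500 > ρ²=53 → inactive
o3: d²=26 ≤ ρ²=53; F_rep = 16·(-1,5)/26² = (-0.0237,0.1183)
o4: d²=548 > ρ²=53 → inactive
F = F_att + ΣF_rep = (0.4763,0.3683)
Δp = p'−p = (0.0238,0.0184); α = Δx/Fx = (161/6760) / (161/338) = 1/20
check: Δy/Fy = (249/13520) / (249/676) = 1/20 ✓

α = 1/20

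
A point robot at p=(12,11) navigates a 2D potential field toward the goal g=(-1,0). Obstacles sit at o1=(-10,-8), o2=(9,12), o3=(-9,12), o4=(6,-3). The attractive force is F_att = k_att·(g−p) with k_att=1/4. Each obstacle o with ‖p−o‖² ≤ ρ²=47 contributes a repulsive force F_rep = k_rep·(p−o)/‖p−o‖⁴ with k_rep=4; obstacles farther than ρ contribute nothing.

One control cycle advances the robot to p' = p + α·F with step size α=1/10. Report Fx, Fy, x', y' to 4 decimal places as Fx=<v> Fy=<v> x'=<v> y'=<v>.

Fx=-3.1300 Fy=-2.7900 x'=11.6870 y'=10.7210

F_att = 1/4·(g−p) = 1/4·(-13,-11) = (-3.2500,-2.7500)
o1: d²=845 > ρ²=47 → inactive
o2: d²=10 ≤ ρ²=47; F_rep = 4·(3,-1)/10² = (0.1200,-0.0400)
o3: d²=442 > ρ²=47 → inactive
o4: d²=232 > ρ²=47 → inactive
F = F_att + ΣF_rep = (-3.1300,-2.7900)
p' = p + 1/10·F = (11.6870,10.7210)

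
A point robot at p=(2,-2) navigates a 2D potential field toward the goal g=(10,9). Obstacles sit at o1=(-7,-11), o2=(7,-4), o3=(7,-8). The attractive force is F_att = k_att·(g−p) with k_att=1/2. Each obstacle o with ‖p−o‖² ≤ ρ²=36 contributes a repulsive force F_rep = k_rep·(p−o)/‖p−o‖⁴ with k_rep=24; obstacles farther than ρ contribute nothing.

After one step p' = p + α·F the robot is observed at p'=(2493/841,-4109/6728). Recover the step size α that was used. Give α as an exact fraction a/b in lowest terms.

F_att = 1/2·(g−p) = 1/2·(8,11) = (4.0000,5.5000)
o1: d²=162 > ρ²=36 → inactive
o2: d²=29 ≤ ρ²=36; F_rep = 24·(-5,2)/29² = (-0.1427,0.0571)
o3: d²=61 > ρ²=36 → inactive
F = F_att + ΣF_rep = (3.8573,5.5571)
Δp = p'−p = (0.9643,1.3893); α = Δx/Fx = (811/841) / (3244/841) = 1/4
check: Δy/Fy = (9347/6728) / (9347/1682) = 1/4 ✓

α = 1/4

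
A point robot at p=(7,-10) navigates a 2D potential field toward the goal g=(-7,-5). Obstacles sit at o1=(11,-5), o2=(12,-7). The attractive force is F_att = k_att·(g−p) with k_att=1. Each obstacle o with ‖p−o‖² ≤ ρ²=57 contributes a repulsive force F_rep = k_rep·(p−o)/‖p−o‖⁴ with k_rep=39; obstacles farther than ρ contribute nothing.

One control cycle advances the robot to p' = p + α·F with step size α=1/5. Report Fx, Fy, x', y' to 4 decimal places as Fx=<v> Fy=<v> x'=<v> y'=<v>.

Fx=-14.2615 Fy=4.7828 x'=4.1477 y'=-9.0434

F_att = 1·(g−p) = 1·(-14,5) = (-14.0000,5.0000)
o1: d²=41 ≤ ρ²=57; F_rep = 39·(-4,-5)/41² = (-0.0928,-0.1160)
o2: d²=34 ≤ ρ²=57; F_rep = 39·(-5,-3)/34² = (-0.1687,-0.1012)
F = F_att + ΣF_rep = (-14.2615,4.7828)
p' = p + 1/5·F = (4.1477,-9.0434)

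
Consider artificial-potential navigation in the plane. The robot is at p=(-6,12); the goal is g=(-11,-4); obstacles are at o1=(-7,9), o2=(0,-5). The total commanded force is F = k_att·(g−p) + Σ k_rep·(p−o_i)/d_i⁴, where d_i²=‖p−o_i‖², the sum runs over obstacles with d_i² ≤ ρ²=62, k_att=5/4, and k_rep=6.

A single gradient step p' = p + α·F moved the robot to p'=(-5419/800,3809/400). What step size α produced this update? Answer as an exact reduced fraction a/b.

α = 1/8

F_att = 5/4·(g−p) = 5/4·(-5,-16) = (-6.2500,-20.0000)
o1: d²=10 ≤ ρ²=62; F_rep = 6·(1,3)/10² = (0.0600,0.1800)
o2: d²=325 > ρ²=62 → inactive
F = F_att + ΣF_rep = (-6.1900,-19.8200)
Δp = p'−p = (-0.7738,-2.4775); α = Δx/Fx = (-619/800) / (-619/100) = 1/8
check: Δy/Fy = (-991/400) / (-991/50) = 1/8 ✓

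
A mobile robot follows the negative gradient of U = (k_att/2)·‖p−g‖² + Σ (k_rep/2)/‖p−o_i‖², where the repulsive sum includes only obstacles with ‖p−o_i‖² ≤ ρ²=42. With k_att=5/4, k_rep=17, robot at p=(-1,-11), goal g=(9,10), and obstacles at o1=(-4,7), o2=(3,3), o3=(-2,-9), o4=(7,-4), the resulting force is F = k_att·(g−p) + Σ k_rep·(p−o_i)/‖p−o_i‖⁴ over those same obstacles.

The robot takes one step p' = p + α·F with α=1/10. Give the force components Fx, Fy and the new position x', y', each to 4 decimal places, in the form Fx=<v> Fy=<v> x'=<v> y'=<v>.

F_att = 5/4·(g−p) = 5/4·(10,21) = (12.5000,26.2500)
o1: d²=333 > ρ²=42 → inactive
o2: d²=212 > ρ²=42 → inactive
o3: d²=5 ≤ ρ²=42; F_rep = 17·(1,-2)/5² = (0.6800,-1.3600)
o4: d²=113 > ρ²=42 → inactive
F = F_att + ΣF_rep = (13.1800,24.8900)
p' = p + 1/10·F = (0.3180,-8.5110)

Fx=13.1800 Fy=24.8900 x'=0.3180 y'=-8.5110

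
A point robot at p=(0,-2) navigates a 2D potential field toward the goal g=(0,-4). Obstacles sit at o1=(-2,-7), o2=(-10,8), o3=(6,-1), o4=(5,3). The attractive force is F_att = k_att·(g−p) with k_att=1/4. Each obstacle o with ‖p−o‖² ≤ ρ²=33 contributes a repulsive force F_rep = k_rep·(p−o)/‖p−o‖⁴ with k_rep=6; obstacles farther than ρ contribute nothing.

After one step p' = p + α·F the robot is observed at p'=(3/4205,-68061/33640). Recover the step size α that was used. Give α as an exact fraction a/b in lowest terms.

α = 1/20

F_att = 1/4·(g−p) = 1/4·(0,-2) = (0.0000,-0.5000)
o1: d²=29 ≤ ρ²=33; F_rep = 6·(2,5)/29² = (0.0143,0.0357)
o2: d²=200 > ρ²=33 → inactive
o3: d²=37 > ρ²=33 → inactive
o4: d²=50 > ρ²=33 → inactive
F = F_att + ΣF_rep = (0.0143,-0.4643)
Δp = p'−p = (0.0007,-0.0232); α = Δx/Fx = (3/4205) / (12/841) = 1/20
check: Δy/Fy = (-781/33640) / (-781/1682) = 1/20 ✓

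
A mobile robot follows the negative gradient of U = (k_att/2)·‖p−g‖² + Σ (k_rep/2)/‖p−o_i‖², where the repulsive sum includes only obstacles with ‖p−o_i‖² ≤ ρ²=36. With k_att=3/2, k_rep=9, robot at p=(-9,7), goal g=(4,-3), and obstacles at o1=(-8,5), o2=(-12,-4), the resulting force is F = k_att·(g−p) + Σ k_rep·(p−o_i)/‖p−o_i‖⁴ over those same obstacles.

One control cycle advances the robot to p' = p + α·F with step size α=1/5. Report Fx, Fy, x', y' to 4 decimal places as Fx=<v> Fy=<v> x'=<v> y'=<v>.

Fx=19.1400 Fy=-14.2800 x'=-5.1720 y'=4.1440

F_att = 3/2·(g−p) = 3/2·(13,-10) = (19.5000,-15.0000)
o1: d²=5 ≤ ρ²=36; F_rep = 9·(-1,2)/5² = (-0.3600,0.7200)
o2: d²=130 > ρ²=36 → inactive
F = F_att + ΣF_rep = (19.1400,-14.2800)
p' = p + 1/5·F = (-5.1720,4.1440)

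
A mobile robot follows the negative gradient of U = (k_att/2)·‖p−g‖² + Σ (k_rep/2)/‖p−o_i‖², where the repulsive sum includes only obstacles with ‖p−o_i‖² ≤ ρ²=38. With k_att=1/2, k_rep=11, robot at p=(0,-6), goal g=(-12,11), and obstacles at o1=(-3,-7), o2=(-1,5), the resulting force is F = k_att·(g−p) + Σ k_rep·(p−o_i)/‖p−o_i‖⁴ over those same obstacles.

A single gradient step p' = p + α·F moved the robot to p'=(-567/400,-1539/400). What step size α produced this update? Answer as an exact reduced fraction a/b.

F_att = 1/2·(g−p) = 1/2·(-12,17) = (-6.0000,8.5000)
o1: d²=10 ≤ ρ²=38; F_rep = 11·(3,1)/10² = (0.3300,0.1100)
o2: d²=122 > ρ²=38 → inactive
F = F_att + ΣF_rep = (-5.6700,8.6100)
Δp = p'−p = (-1.4175,2.1525); α = Δx/Fx = (-567/400) / (-567/100) = 1/4
check: Δy/Fy = (861/400) / (861/100) = 1/4 ✓

α = 1/4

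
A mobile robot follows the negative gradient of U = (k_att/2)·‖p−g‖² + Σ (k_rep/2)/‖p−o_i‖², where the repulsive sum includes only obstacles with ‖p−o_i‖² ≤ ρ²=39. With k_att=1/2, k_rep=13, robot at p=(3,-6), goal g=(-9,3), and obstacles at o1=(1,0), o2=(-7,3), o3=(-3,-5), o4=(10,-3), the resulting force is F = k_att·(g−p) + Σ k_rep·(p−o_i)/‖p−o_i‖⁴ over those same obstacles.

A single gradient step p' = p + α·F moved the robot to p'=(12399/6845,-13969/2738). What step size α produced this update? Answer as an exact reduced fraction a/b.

α = 1/5

F_att = 1/2·(g−p) = 1/2·(-12,9) = (-6.0000,4.5000)
o1: d²=40 > ρ²=39 → inactive
o2: d²=181 > ρ²=39 → inactive
o3: d²=37 ≤ ρ²=39; F_rep = 13·(6,-1)/37² = (0.0570,-0.0095)
o4: d²=58 > ρ²=39 → inactive
F = F_att + ΣF_rep = (-5.9430,4.4905)
Δp = p'−p = (-1.1886,0.8981); α = Δx/Fx = (-8136/6845) / (-8136/1369) = 1/5
check: Δy/Fy = (2459/2738) / (12295/2738) = 1/5 ✓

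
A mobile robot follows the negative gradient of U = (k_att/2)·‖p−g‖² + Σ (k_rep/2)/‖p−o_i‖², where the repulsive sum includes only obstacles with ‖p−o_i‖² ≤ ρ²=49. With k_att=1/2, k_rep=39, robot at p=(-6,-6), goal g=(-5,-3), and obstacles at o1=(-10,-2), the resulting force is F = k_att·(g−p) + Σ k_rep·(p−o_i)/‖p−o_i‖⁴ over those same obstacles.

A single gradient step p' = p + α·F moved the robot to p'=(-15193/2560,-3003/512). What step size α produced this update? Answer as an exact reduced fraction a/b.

α = 1/10

F_att = 1/2·(g−p) = 1/2·(1,3) = (0.5000,1.5000)
o1: d²=32 ≤ ρ²=49; F_rep = 39·(4,-4)/32² = (0.1523,-0.1523)
F = F_att + ΣF_rep = (0.6523,1.3477)
Δp = p'−p = (0.0652,0.1348); α = Δx/Fx = (167/2560) / (167/256) = 1/10
check: Δy/Fy = (69/512) / (345/256) = 1/10 ✓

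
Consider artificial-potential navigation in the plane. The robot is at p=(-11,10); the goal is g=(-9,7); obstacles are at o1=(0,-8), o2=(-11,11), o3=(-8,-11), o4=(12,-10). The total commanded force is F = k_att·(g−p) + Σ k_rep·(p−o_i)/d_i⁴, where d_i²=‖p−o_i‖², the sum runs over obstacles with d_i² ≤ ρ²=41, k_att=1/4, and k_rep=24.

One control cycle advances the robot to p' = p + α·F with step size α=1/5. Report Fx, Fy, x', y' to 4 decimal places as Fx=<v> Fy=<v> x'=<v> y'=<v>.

F_att = 1/4·(g−p) = 1/4·(2,-3) = (0.5000,-0.7500)
o1: d²=445 > ρ²=41 → inactive
o2: d²=1 ≤ ρ²=41; F_rep = 24·(0,-1)/1² = (0.0000,-24.0000)
o3: d²=450 > ρ²=41 → inactive
o4: d²=929 > ρ²=41 → inactive
F = F_att + ΣF_rep = (0.5000,-24.7500)
p' = p + 1/5·F = (-10.9000,5.0500)

Fx=0.5000 Fy=-24.7500 x'=-10.9000 y'=5.0500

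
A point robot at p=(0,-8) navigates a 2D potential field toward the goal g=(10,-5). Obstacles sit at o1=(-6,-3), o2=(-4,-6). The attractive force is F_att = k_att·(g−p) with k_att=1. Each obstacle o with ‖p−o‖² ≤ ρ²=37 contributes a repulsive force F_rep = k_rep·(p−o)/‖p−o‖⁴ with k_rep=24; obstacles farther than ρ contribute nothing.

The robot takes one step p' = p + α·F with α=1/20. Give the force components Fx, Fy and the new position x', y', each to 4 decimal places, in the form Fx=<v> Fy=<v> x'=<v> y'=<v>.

F_att = 1·(g−p) = 1·(10,3) = (10.0000,3.0000)
o1: d²=61 > ρ²=37 → inactive
o2: d²=20 ≤ ρ²=37; F_rep = 24·(4,-2)/20² = (0.2400,-0.1200)
F = F_att + ΣF_rep = (10.2400,2.8800)
p' = p + 1/20·F = (0.5120,-7.8560)

Fx=10.2400 Fy=2.8800 x'=0.5120 y'=-7.8560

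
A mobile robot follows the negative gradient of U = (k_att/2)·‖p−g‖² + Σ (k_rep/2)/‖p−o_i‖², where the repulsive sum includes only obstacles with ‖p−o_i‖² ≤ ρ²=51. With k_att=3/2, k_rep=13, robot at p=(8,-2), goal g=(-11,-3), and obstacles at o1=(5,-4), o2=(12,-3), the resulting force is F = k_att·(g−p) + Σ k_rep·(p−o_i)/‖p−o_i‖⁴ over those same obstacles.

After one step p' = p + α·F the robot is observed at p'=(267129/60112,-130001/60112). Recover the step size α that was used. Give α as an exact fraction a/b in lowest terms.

α = 1/8

F_att = 3/2·(g−p) = 3/2·(-19,-1) = (-28.5000,-1.5000)
o1: d²=13 ≤ ρ²=51; F_rep = 13·(3,2)/13² = (0.2308,0.1538)
o2: d²=17 ≤ ρ²=51; F_rep = 13·(-4,1)/17² = (-0.1799,0.0450)
F = F_att + ΣF_rep = (-28.4492,-1.3012)
Δp = p'−p = (-3.5561,-0.1626); α = Δx/Fx = (-213767/60112) / (-213767/7514) = 1/8
check: Δy/Fy = (-9777/60112) / (-9777/7514) = 1/8 ✓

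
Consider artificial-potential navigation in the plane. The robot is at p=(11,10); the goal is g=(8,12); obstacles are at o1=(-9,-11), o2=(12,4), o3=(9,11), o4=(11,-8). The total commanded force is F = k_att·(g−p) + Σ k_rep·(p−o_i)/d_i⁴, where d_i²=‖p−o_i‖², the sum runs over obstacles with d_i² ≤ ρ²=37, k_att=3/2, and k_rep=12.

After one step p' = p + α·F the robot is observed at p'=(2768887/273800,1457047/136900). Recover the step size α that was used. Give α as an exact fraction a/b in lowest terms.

α = 1/4

F_att = 3/2·(g−p) = 3/2·(-3,2) = (-4.5000,3.0000)
o1: d²=841 > ρ²=37 → inactive
o2: d²=37 ≤ ρ²=37; F_rep = 12·(-1,6)/37² = (-0.0088,0.0526)
o3: d²=5 ≤ ρ²=37; F_rep = 12·(2,-1)/5² = (0.9600,-0.4800)
o4: d²=324 > ρ²=37 → inactive
F = F_att + ΣF_rep = (-3.5488,2.5726)
Δp = p'−p = (-0.8872,0.6431); α = Δx/Fx = (-242913/273800) / (-242913/68450) = 1/4
check: Δy/Fy = (88047/136900) / (88047/34225) = 1/4 ✓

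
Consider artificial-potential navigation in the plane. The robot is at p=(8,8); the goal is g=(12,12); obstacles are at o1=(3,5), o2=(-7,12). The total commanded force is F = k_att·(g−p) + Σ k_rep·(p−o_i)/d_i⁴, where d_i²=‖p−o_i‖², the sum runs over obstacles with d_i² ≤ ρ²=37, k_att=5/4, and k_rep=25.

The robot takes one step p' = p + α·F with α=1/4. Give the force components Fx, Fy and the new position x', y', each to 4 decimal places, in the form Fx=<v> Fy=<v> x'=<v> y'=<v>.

Fx=5.1081 Fy=5.0649 x'=9.2770 y'=9.2662

F_att = 5/4·(g−p) = 5/4·(4,4) = (5.0000,5.0000)
o1: d²=34 ≤ ρ²=37; F_rep = 25·(5,3)/34² = (0.1081,0.0649)
o2: d²=241 > ρ²=37 → inactive
F = F_att + ΣF_rep = (5.1081,5.0649)
p' = p + 1/4·F = (9.2770,9.2662)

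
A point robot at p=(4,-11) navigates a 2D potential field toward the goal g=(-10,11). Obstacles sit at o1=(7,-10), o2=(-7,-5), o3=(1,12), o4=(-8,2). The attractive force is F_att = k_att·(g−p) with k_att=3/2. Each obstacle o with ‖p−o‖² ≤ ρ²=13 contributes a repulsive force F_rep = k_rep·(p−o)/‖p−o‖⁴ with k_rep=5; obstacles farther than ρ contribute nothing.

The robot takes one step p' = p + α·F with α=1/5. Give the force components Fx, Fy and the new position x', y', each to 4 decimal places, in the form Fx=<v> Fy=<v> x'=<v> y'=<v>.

F_att = 3/2·(g−p) = 3/2·(-14,22) = (-21.0000,33.0000)
o1: d²=10 ≤ ρ²=13; F_rep = 5·(-3,-1)/10² = (-0.1500,-0.0500)
o2: d²=157 > ρ²=13 → inactive
o3: d²=538 > ρ²=13 → inactive
o4: d²=313 > ρ²=13 → inactive
F = F_att + ΣF_rep = (-21.1500,32.9500)
p' = p + 1/5·F = (-0.2300,-4.4100)

Fx=-21.1500 Fy=32.9500 x'=-0.2300 y'=-4.4100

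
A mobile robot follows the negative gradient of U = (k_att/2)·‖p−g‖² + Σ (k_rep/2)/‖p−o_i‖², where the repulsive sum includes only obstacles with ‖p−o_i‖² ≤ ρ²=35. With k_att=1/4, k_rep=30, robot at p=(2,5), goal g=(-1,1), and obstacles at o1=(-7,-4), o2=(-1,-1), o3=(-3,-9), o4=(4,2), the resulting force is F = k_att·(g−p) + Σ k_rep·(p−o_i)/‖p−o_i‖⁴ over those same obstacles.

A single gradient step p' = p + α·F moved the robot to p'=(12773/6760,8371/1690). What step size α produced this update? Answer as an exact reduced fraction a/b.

F_att = 1/4·(g−p) = 1/4·(-3,-4) = (-0.7500,-1.0000)
o1: d²=162 > ρ²=35 → inactive
o2: d²=45 > ρ²=35 → inactive
o3: d²=221 > ρ²=35 → inactive
o4: d²=13 ≤ ρ²=35; F_rep = 30·(-2,3)/13² = (-0.3550,0.5325)
F = F_att + ΣF_rep = (-1.1050,-0.4675)
Δp = p'−p = (-0.1105,-0.0467); α = Δx/Fx = (-747/6760) / (-747/676) = 1/10
check: Δy/Fy = (-79/1690) / (-79/169) = 1/10 ✓

α = 1/10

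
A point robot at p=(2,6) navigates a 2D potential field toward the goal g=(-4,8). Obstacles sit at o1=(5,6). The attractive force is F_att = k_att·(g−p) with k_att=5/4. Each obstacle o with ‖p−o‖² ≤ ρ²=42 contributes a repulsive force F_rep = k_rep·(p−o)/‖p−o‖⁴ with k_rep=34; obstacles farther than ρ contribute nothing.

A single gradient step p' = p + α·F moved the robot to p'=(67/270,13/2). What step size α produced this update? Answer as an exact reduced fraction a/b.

F_att = 5/4·(g−p) = 5/4·(-6,2) = (-7.5000,2.5000)
o1: d²=9 ≤ ρ²=42; F_rep = 34·(-3,0)/9² = (-1.2593,0.0000)
F = F_att + ΣF_rep = (-8.7593,2.5000)
Δp = p'−p = (-1.7519,0.5000); α = Δx/Fx = (-473/270) / (-473/54) = 1/5
check: Δy/Fy = (1/2) / (5/2) = 1/5 ✓

α = 1/5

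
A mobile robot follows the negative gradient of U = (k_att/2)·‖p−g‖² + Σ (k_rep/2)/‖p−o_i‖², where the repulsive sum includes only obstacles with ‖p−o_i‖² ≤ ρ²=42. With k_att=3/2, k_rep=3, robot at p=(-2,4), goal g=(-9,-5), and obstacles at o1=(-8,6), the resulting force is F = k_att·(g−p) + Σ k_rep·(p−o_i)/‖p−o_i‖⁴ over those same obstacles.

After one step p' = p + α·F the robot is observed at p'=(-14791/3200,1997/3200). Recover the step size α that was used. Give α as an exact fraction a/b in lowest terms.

F_att = 3/2·(g−p) = 3/2·(-7,-9) = (-10.5000,-13.5000)
o1: d²=40 ≤ ρ²=42; F_rep = 3·(6,-2)/40² = (0.0112,-0.0037)
F = F_att + ΣF_rep = (-10.4887,-13.5038)
Δp = p'−p = (-2.6222,-3.3759); α = Δx/Fx = (-8391/3200) / (-8391/800) = 1/4
check: Δy/Fy = (-10803/3200) / (-10803/800) = 1/4 ✓

α = 1/4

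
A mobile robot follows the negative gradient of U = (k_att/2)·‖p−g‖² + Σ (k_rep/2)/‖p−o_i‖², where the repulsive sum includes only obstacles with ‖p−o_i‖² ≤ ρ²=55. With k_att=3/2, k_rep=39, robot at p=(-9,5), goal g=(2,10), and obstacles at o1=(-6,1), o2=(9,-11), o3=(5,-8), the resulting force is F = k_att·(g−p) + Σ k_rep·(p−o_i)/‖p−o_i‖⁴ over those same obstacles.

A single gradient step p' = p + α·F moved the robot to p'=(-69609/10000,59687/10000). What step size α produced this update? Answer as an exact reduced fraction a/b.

F_att = 3/2·(g−p) = 3/2·(11,5) = (16.5000,7.5000)
o1: d²=25 ≤ ρ²=55; F_rep = 39·(-3,4)/25² = (-0.1872,0.2496)
o2: d²=580 > ρ²=55 → inactive
o3: d²=365 > ρ²=55 → inactive
F = F_att + ΣF_rep = (16.3128,7.7496)
Δp = p'−p = (2.0391,0.9687); α = Δx/Fx = (20391/10000) / (20391/1250) = 1/8
check: Δy/Fy = (9687/10000) / (9687/1250) = 1/8 ✓

α = 1/8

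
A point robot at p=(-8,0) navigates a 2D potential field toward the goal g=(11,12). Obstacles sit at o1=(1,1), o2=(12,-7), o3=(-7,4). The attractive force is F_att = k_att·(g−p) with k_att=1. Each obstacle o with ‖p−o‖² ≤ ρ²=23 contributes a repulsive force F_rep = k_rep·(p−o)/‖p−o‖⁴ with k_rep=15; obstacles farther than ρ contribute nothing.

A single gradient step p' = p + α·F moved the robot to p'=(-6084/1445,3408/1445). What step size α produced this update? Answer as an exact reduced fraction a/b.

α = 1/5

F_att = 1·(g−p) = 1·(19,12) = (19.0000,12.0000)
o1: d²=82 > ρ²=23 → inactive
o2: d²=449 > ρ²=23 → inactive
o3: d²=17 ≤ ρ²=23; F_rep = 15·(-1,-4)/17² = (-0.0519,-0.2076)
F = F_att + ΣF_rep = (18.9481,11.7924)
Δp = p'−p = (3.7896,2.3585); α = Δx/Fx = (5476/1445) / (5476/289) = 1/5
check: Δy/Fy = (3408/1445) / (3408/289) = 1/5 ✓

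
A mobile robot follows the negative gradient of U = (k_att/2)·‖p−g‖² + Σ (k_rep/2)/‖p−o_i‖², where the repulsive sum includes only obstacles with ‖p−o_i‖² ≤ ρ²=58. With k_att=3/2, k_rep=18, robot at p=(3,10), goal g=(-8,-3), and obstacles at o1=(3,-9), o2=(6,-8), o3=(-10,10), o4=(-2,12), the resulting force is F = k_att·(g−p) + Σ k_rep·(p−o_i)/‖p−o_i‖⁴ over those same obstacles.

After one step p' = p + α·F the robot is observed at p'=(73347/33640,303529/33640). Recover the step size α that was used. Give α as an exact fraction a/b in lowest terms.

α = 1/20

F_att = 3/2·(g−p) = 3/2·(-11,-13) = (-16.5000,-19.5000)
o1: d²=361 > ρ²=58 → inactive
o2: d²=333 > ρ²=58 → inactive
o3: d²=169 > ρ²=58 → inactive
o4: d²=29 ≤ ρ²=58; F_rep = 18·(5,-2)/29² = (0.1070,-0.0428)
F = F_att + ΣF_rep = (-16.3930,-19.5428)
Δp = p'−p = (-0.8196,-0.9771); α = Δx/Fx = (-27573/33640) / (-27573/1682) = 1/20
check: Δy/Fy = (-32871/33640) / (-32871/1682) = 1/20 ✓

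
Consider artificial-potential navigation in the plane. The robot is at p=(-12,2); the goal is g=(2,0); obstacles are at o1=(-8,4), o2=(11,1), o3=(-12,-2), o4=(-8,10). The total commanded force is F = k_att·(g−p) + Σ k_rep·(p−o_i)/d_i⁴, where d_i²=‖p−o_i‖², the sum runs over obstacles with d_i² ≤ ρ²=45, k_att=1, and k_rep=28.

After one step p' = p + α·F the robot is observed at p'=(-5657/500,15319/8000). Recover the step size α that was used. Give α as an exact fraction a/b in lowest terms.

α = 1/20

F_att = 1·(g−p) = 1·(14,-2) = (14.0000,-2.0000)
o1: d²=20 ≤ ρ²=45; F_rep = 28·(-4,-2)/20² = (-0.2800,-0.1400)
o2: d²=530 > ρ²=45 → inactive
o3: d²=16 ≤ ρ²=45; F_rep = 28·(0,4)/16² = (0.0000,0.4375)
o4: d²=80 > ρ²=45 → inactive
F = F_att + ΣF_rep = (13.7200,-1.7025)
Δp = p'−p = (0.6860,-0.0851); α = Δx/Fx = (343/500) / (343/25) = 1/20
check: Δy/Fy = (-681/8000) / (-681/400) = 1/20 ✓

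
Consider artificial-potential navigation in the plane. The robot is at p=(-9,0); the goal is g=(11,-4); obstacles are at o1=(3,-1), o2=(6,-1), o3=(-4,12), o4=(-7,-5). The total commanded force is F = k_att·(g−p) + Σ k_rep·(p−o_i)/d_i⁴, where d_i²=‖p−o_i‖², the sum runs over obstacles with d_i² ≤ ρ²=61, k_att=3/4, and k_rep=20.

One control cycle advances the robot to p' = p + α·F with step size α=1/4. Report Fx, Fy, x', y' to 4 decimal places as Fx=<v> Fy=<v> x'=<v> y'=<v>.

F_att = 3/4·(g−p) = 3/4·(20,-4) = (15.0000,-3.0000)
o1: d²=145 > ρ²=61 → inactive
o2: d²=226 > ρ²=61 → inactive
o3: d²=169 > ρ²=61 → inactive
o4: d²=29 ≤ ρ²=61; F_rep = 20·(-2,5)/29² = (-0.0476,0.1189)
F = F_att + ΣF_rep = (14.9524,-2.8811)
p' = p + 1/4·F = (-5.2619,-0.7203)

Fx=14.9524 Fy=-2.8811 x'=-5.2619 y'=-0.7203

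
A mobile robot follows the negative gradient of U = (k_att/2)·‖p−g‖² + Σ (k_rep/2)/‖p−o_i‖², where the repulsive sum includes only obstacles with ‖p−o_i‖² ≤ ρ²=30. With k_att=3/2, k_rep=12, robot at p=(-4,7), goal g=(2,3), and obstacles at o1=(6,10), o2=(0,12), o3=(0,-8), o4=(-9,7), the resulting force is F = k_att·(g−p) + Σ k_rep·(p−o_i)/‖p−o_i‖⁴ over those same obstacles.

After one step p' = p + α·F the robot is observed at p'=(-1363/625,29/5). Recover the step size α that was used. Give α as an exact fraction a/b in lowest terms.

F_att = 3/2·(g−p) = 3/2·(6,-4) = (9.0000,-6.0000)
o1: d²=109 > ρ²=30 → inactive
o2: d²=41 > ρ²=30 → inactive
o3: d²=241 > ρ²=30 → inactive
o4: d²=25 ≤ ρ²=30; F_rep = 12·(5,0)/25² = (0.0960,0.0000)
F = F_att + ΣF_rep = (9.0960,-6.0000)
Δp = p'−p = (1.8192,-1.2000); α = Δx/Fx = (1137/625) / (1137/125) = 1/5
check: Δy/Fy = (-6/5) / (-6) = 1/5 ✓

α = 1/5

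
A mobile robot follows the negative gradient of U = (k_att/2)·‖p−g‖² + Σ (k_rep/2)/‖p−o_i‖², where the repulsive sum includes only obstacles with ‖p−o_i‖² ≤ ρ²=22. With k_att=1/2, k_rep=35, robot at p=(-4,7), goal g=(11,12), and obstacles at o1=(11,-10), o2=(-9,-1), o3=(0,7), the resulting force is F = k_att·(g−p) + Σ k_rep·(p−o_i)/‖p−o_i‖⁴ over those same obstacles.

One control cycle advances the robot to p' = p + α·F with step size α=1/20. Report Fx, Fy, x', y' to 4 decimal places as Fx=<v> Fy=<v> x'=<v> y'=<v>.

Fx=6.9531 Fy=2.5000 x'=-3.6523 y'=7.1250

F_att = 1/2·(g−p) = 1/2·(15,5) = (7.5000,2.5000)
o1: d²=514 > ρ²=22 → inactive
o2: d²=89 > ρ²=22 → inactive
o3: d²=16 ≤ ρ²=22; F_rep = 35·(-4,0)/16² = (-0.5469,0.0000)
F = F_att + ΣF_rep = (6.9531,2.5000)
p' = p + 1/20·F = (-3.6523,7.1250)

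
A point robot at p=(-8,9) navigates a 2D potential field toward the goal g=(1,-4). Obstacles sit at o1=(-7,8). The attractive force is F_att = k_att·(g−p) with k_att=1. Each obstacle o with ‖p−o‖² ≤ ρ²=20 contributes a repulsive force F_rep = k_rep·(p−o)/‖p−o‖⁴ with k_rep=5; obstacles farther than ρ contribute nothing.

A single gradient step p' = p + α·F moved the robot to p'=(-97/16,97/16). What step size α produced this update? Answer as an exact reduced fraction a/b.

F_att = 1·(g−p) = 1·(9,-13) = (9.0000,-13.0000)
o1: d²=2 ≤ ρ²=20; F_rep = 5·(-1,1)/2² = (-1.2500,1.2500)
F = F_att + ΣF_rep = (7.7500,-11.7500)
Δp = p'−p = (1.9375,-2.9375); α = Δx/Fx = (31/16) / (31/4) = 1/4
check: Δy/Fy = (-47/16) / (-47/4) = 1/4 ✓

α = 1/4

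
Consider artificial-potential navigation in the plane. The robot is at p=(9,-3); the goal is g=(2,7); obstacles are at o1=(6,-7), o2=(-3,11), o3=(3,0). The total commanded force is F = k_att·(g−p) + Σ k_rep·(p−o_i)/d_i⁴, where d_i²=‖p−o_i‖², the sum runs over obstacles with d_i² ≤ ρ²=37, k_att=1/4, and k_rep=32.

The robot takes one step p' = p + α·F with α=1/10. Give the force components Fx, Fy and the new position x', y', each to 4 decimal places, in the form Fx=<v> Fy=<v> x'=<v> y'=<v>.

Fx=-1.5964 Fy=2.7048 x'=8.8404 y'=-2.7295

F_att = 1/4·(g−p) = 1/4·(-7,10) = (-1.7500,2.5000)
o1: d²=25 ≤ ρ²=37; F_rep = 32·(3,4)/25² = (0.1536,0.2048)
o2: d²=340 > ρ²=37 → inactive
o3: d²=45 > ρ²=37 → inactive
F = F_att + ΣF_rep = (-1.5964,2.7048)
p' = p + 1/10·F = (8.8404,-2.7295)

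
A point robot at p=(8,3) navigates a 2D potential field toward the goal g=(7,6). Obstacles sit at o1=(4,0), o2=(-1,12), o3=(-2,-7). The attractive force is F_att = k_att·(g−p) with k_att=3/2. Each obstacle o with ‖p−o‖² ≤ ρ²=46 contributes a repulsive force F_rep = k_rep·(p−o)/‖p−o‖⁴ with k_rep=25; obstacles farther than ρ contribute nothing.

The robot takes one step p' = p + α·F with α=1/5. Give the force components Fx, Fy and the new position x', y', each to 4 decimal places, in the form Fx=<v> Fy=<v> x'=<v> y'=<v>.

Fx=-1.3400 Fy=4.6200 x'=7.7320 y'=3.9240

F_att = 3/2·(g−p) = 3/2·(-1,3) = (-1.5000,4.5000)
o1: d²=25 ≤ ρ²=46; F_rep = 25·(4,3)/25² = (0.1600,0.1200)
o2: d²=162 > ρ²=46 → inactive
o3: d²=200 > ρ²=46 → inactive
F = F_att + ΣF_rep = (-1.3400,4.6200)
p' = p + 1/5·F = (7.7320,3.9240)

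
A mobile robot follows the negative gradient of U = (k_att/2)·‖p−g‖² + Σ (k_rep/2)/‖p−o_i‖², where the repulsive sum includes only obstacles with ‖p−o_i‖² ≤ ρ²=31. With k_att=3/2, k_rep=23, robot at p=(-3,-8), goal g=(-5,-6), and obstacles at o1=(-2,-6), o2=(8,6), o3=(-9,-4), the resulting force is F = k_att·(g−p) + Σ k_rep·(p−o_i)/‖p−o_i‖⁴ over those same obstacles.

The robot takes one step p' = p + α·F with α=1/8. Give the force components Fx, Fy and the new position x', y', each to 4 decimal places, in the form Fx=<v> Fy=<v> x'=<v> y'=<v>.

Fx=-3.9200 Fy=1.1600 x'=-3.4900 y'=-7.8550

F_att = 3/2·(g−p) = 3/2·(-2,2) = (-3.0000,3.0000)
o1: d²=5 ≤ ρ²=31; F_rep = 23·(-1,-2)/5² = (-0.9200,-1.8400)
o2: d²=317 > ρ²=31 → inactive
o3: d²=52 > ρ²=31 → inactive
F = F_att + ΣF_rep = (-3.9200,1.1600)
p' = p + 1/8·F = (-3.4900,-7.8550)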